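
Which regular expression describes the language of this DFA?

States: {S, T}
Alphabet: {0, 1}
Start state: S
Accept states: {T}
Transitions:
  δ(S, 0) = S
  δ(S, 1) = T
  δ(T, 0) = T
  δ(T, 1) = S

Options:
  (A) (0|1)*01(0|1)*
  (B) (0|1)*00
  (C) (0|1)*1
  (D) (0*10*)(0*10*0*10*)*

Check each option against the DFA on short strings; one disagreement eliminates an option:
  (A) (0|1)*01(0|1)*: on '1' the DFA goes S → T and accepts (T ∈ Accept), but the regex does not match it → eliminate
  (B) (0|1)*00: on '1' the DFA goes S → T and accepts (T ∈ Accept), but the regex does not match it → eliminate
  (C) (0|1)*1: on '10' the DFA goes S → T → T and accepts (T ∈ Accept), but the regex does not match it → eliminate
  (D) (0*10*)(0*10*0*10*)*: agrees with the DFA on every string of length ≤ 6
Only (D) is consistent with the DFA.
(D) (0*10*)(0*10*0*10*)*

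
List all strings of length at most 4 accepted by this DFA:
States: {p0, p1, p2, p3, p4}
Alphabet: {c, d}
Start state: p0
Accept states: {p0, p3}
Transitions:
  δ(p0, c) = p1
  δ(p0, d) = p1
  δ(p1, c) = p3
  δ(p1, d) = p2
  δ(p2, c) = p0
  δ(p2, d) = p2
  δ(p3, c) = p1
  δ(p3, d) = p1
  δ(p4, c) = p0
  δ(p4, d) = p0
ε, cc, dc, cdc, ddc, cccc, ccdc, cddc, dccc, dcdc, dddc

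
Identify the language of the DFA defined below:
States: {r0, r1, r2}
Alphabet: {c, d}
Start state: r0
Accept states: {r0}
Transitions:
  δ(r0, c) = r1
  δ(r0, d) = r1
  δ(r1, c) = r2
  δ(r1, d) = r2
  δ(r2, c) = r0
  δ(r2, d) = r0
Testing a few strings:
  'dcd' → accept
  'd' → reject
  'cc' → reject
  'cd' → reject
State roles: r0=length ≡ 0 (mod 3); r1=length ≡ 1 (mod 3); r2=length ≡ 2 (mod 3)
All strings over {c,d} whose length is a multiple of 3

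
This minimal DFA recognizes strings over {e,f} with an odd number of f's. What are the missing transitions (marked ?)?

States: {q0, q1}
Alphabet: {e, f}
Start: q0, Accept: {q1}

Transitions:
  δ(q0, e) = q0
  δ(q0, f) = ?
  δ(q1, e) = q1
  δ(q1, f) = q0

From the language and accept set, identify what each state tracks — q0: even number of f's so far; q1: odd number of f's so far.
Each missing δ(q, a) is the state matching the new tracked value after reading a.
δ(q0, f) = q1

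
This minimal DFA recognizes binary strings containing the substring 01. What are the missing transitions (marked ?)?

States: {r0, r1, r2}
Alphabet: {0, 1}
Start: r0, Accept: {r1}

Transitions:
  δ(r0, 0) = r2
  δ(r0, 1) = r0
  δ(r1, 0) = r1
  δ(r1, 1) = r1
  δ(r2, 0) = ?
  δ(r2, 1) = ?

From the language and accept set, identify what each state tracks — r0: no 0 seen yet; r1: substring 01 seen; r2: seen a 0, waiting for 1.
Each missing δ(q, a) is the state matching the new tracked value after reading a.
δ(r2, 0) = r2; δ(r2, 1) = r1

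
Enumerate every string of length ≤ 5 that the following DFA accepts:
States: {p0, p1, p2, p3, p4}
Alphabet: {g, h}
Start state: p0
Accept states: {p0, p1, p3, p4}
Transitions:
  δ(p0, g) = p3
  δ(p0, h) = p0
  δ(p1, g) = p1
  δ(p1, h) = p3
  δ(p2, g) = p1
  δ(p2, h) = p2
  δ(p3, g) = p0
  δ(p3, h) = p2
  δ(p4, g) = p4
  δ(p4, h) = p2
ε, g, h, gg, hg, hh, ggg, ggh, ghg, hgg, hhg, hhh, gggg, gghg, gghh, ghgg, ghgh, ghhg, hggg, hggh, hghg, hhgg, hhhg, hhhh, ggggg, ggggh, ggghg, gghgg, gghhg, gghhh, ghggg, ghggh, ghghg, ghhgg, ghhgh, ghhhg, hgggg, hgghg, hgghh, hghgg, hghgh, hghhg, hhggg, hhggh, hhghg, hhhgg, hhhhg, hhhhh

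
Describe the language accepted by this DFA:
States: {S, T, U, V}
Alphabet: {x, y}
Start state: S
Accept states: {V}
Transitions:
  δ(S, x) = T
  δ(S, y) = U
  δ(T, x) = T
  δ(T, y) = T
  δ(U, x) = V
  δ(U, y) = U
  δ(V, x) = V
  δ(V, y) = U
Testing a few strings:
  'yyy' → reject
  'xyx' → reject
  'y' → reject
  'xxxy' → reject
State roles: S=no input read; T=started with x (dead); U=started with y, last symbol y; V=started with y, last symbol x
All strings over {x,y} that start with y and end with x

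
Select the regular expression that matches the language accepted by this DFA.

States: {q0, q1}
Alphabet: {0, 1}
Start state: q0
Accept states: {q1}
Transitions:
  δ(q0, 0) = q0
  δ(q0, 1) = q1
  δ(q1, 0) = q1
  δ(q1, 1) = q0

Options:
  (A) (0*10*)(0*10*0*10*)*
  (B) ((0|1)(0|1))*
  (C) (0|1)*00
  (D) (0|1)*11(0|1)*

Check each option against the DFA on short strings; one disagreement eliminates an option:
  (A) (0*10*)(0*10*0*10*)*: agrees with the DFA on every string of length ≤ 6
  (B) ((0|1)(0|1))*: on ε the DFA stays in q0 and rejects (q0 ∉ Accept), but the regex matches it → eliminate
  (C) (0|1)*00: on '1' the DFA goes q0 → q1 and accepts (q1 ∈ Accept), but the regex does not match it → eliminate
  (D) (0|1)*11(0|1)*: on '1' the DFA goes q0 → q1 and accepts (q1 ∈ Accept), but the regex does not match it → eliminate
Only (A) is consistent with the DFA.
(A) (0*10*)(0*10*0*10*)*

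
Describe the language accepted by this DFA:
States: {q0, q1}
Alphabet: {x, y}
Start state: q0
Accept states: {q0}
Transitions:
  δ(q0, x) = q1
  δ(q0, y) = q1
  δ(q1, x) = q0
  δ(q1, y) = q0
Testing a few strings:
  'xx' → accept
  'x' → reject
  'xxx' → reject
  'yy' → accept
State roles: q0=even length so far; q1=odd length so far
All strings over {x,y} of even length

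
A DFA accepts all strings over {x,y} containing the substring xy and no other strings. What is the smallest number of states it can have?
By Myhill–Nerode, count the distinguishable equivalence classes: 3 classes — one per longest suffix of the input that is a prefix of 'xy' (lengths 0 through 1), plus an absorbing 'already seen xy' class.
3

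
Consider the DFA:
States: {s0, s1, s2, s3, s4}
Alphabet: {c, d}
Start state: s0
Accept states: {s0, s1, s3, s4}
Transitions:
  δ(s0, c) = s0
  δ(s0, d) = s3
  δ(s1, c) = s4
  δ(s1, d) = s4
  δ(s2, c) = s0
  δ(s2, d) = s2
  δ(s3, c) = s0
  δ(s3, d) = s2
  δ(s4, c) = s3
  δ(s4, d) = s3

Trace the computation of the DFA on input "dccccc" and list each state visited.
read 'd': s0 → s3
  read 'c': s3 → s0
  read 'c': s0 → s0
  read 'c': s0 → s0
  read 'c': s0 → s0
  read 'c': s0 → s0
s0 -> s3 -> s0 -> s0 -> s0 -> s0 -> s0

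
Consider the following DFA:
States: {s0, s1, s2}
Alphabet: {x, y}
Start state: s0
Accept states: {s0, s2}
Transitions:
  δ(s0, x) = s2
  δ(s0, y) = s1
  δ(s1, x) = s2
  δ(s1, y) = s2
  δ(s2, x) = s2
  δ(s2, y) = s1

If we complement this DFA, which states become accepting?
Complement accept states = All states \ Original accept states
= {s0, s1, s2} \ {s0, s2}
{s1}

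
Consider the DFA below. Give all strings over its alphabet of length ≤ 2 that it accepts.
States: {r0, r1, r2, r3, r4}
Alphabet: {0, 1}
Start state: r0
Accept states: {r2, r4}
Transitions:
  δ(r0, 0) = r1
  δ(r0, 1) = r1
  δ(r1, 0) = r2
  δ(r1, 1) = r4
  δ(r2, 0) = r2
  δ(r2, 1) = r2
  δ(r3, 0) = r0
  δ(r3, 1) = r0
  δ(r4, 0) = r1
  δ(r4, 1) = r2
00, 01, 10, 11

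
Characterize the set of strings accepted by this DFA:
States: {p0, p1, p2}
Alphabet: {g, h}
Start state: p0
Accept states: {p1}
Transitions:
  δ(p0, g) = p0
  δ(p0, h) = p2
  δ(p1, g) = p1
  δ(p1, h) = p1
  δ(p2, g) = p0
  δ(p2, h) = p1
Testing a few strings:
  'hgg' → reject
  'h' → reject
  'gg' → reject
  'hh' → accept
State roles: p0=no progress toward hh; p1=substring hh seen; p2=one trailing h
All strings over {g,h} containing the substring hh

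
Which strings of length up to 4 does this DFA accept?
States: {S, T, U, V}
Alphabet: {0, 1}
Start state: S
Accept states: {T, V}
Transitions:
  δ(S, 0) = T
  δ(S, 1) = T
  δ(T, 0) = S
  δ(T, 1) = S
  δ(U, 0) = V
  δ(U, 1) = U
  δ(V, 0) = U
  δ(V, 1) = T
0, 1, 000, 001, 010, 011, 100, 101, 110, 111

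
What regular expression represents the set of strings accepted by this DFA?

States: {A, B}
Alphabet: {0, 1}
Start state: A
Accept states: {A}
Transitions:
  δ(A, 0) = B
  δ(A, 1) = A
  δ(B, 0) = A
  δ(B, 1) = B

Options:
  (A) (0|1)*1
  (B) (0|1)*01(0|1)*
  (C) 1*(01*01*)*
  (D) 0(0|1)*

Check each option against the DFA on short strings; one disagreement eliminates an option:
  (A) (0|1)*1: on ε the DFA stays in A and accepts (A ∈ Accept), but the regex does not match it → eliminate
  (B) (0|1)*01(0|1)*: on ε the DFA stays in A and accepts (A ∈ Accept), but the regex does not match it → eliminate
  (C) 1*(01*01*)*: agrees with the DFA on every string of length ≤ 6
  (D) 0(0|1)*: on ε the DFA stays in A and accepts (A ∈ Accept), but the regex does not match it → eliminate
Only (C) is consistent with the DFA.
(C) 1*(01*01*)*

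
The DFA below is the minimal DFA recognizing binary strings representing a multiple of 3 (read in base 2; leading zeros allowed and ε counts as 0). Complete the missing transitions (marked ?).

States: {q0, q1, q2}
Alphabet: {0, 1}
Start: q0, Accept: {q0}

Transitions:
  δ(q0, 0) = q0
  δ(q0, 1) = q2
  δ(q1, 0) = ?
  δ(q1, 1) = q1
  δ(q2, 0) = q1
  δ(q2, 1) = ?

From the language and accept set, identify what each state tracks — q0: value ≡ 0 (mod 3); q1: value ≡ 2 (mod 3); q2: value ≡ 1 (mod 3).
Each missing δ(q, a) is the state matching the new tracked value after reading a.
δ(q1, 0) = q2; δ(q2, 1) = q0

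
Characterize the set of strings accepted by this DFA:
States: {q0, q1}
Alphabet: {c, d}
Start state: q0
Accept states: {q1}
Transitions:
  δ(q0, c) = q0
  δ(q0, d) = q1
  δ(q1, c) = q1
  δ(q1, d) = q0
Testing a few strings:
  'cdc' → accept
  'dc' → accept
  'dd' → reject
  'd' → accept
State roles: q0=even number of d's so far; q1=odd number of d's so far
All strings over {c,d} with an odd number of d's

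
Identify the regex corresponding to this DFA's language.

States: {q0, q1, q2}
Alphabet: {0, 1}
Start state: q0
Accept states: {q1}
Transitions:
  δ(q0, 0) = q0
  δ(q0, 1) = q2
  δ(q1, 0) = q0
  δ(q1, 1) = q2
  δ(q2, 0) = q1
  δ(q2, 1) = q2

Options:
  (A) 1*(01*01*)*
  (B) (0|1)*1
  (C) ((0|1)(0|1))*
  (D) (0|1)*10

Check each option against the DFA on short strings; one disagreement eliminates an option:
  (A) 1*(01*01*)*: on ε the DFA stays in q0 and rejects (q0 ∉ Accept), but the regex matches it → eliminate
  (B) (0|1)*1: on '1' the DFA goes q0 → q2 and rejects (q2 ∉ Accept), but the regex matches it → eliminate
  (C) ((0|1)(0|1))*: on ε the DFA stays in q0 and rejects (q0 ∉ Accept), but the regex matches it → eliminate
  (D) (0|1)*10: agrees with the DFA on every string of length ≤ 6
Only (D) is consistent with the DFA.
(D) (0|1)*10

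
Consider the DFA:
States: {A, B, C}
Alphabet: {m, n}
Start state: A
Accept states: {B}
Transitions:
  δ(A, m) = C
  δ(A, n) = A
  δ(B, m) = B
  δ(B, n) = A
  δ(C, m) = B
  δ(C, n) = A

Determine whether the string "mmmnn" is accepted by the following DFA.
Processing string "mmmnn":
  A --m--> C
  C --m--> B
  B --m--> B
  B --n--> A
  A --n--> A
Final state: A
Accept states: {B}
No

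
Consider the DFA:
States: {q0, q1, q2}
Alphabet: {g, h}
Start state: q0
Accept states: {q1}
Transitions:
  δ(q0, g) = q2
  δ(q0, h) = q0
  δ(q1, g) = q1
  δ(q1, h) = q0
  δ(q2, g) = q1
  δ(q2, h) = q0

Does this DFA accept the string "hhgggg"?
Processing string "hhgggg":
  q0 --h--> q0
  q0 --h--> q0
  q0 --g--> q2
  q2 --g--> q1
  q1 --g--> q1
  q1 --g--> q1
Final state: q1
Accept states: {q1}
Yes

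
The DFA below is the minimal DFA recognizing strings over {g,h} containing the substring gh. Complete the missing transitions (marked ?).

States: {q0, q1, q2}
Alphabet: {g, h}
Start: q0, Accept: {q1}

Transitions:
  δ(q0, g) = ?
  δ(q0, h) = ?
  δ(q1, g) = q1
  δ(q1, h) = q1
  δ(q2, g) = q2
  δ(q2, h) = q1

From the language and accept set, identify what each state tracks — q0: no g seen yet; q1: substring gh seen; q2: seen a g, waiting for h.
Each missing δ(q, a) is the state matching the new tracked value after reading a.
δ(q0, g) = q2; δ(q0, h) = q0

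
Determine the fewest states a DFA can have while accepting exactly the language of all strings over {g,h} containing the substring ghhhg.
By Myhill–Nerode, count the distinguishable equivalence classes: 6 classes — one per longest suffix of the input that is a prefix of 'ghhhg' (lengths 0 through 4), plus an absorbing 'already seen ghhhg' class.
6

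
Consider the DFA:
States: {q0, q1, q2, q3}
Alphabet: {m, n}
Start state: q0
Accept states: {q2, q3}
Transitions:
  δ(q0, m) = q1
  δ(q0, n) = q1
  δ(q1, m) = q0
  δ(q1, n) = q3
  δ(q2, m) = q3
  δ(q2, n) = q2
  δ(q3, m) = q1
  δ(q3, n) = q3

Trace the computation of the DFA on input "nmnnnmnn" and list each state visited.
read 'n': q0 → q1
  read 'm': q1 → q0
  read 'n': q0 → q1
  read 'n': q1 → q3
  read 'n': q3 → q3
  read 'm': q3 → q1
  read 'n': q1 → q3
  read 'n': q3 → q3
q0 -> q1 -> q0 -> q1 -> q3 -> q3 -> q1 -> q3 -> q3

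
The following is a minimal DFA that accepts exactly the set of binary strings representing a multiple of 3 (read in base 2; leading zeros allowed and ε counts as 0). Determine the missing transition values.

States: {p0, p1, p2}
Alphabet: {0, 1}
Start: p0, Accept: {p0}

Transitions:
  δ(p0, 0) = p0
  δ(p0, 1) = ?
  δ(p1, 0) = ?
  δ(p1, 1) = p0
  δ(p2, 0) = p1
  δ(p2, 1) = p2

From the language and accept set, identify what each state tracks — p0: value ≡ 0 (mod 3); p1: value ≡ 1 (mod 3); p2: value ≡ 2 (mod 3).
Each missing δ(q, a) is the state matching the new tracked value after reading a.
δ(p0, 1) = p1; δ(p1, 0) = p2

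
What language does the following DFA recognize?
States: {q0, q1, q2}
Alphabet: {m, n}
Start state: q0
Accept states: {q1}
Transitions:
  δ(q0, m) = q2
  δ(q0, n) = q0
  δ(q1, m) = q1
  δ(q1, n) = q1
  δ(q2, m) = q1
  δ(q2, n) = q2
Testing a few strings:
  'mmmm' → accept
  'n' → reject
  'm' → reject
  'nm' → reject
State roles: q0=zero m's seen; q1=≥ two m's seen; q2=one m seen
All strings over {m,n} containing at least two m's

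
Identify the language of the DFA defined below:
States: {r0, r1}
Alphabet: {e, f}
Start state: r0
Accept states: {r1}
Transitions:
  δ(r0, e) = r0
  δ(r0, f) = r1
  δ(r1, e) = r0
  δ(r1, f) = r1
Testing a few strings:
  'ee' → reject
  'ef' → accept
  'e' → reject
  'eff' → accept
State roles: r0=last symbol not f; r1=last symbol is f
All strings over {e,f} ending with f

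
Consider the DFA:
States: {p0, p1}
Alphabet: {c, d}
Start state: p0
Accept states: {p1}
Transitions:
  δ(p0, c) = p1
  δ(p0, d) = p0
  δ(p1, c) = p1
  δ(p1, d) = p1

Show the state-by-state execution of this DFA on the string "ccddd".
read 'c': p0 → p1
  read 'c': p1 → p1
  read 'd': p1 → p1
  read 'd': p1 → p1
  read 'd': p1 → p1
p0 -> p1 -> p1 -> p1 -> p1 -> p1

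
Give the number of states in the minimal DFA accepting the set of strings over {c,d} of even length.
By Myhill–Nerode, count the distinguishable equivalence classes: two classes — parity of the length.
2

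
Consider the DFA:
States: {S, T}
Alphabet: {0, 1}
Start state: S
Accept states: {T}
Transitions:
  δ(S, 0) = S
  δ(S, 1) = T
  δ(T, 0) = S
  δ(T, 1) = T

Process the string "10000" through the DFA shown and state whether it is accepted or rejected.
Processing string "10000":
  S --1--> T
  T --0--> S
  S --0--> S
  S --0--> S
  S --0--> S
Final state: S
Accept states: {T}
No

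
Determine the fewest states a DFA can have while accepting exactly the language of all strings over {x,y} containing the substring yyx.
By Myhill–Nerode, count the distinguishable equivalence classes: 4 classes — one per longest suffix of the input that is a prefix of 'yyx' (lengths 0 through 2), plus an absorbing 'already seen yyx' class.
4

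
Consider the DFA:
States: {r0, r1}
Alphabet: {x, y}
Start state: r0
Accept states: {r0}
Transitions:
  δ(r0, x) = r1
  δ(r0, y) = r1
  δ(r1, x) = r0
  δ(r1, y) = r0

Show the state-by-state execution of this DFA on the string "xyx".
read 'x': r0 → r1
  read 'y': r1 → r0
  read 'x': r0 → r1
r0 -> r1 -> r0 -> r1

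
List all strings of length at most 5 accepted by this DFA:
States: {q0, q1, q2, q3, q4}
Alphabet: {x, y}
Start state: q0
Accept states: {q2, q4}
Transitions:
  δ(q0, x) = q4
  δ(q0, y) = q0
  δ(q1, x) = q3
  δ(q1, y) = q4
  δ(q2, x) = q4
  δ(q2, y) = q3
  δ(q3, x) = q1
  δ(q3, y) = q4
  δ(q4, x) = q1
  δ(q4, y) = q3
x, yx, xxy, xyy, yyx, xxxy, xyxy, yxxy, yxyy, yyyx, xxxxy, xxyxy, xxyyy, xyxxy, xyyxy, xyyyy, yxxxy, yxyxy, yyxxy, yyxyy, yyyyx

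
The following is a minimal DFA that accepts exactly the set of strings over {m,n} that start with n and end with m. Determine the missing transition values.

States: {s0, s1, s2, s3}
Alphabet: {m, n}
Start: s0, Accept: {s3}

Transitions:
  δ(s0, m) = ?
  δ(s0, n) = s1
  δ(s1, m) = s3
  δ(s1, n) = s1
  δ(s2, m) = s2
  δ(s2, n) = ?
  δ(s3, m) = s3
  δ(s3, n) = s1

From the language and accept set, identify what each state tracks — s0: no input read; s1: started with n, last symbol n; s2: started with m (dead); s3: started with n, last symbol m.
Each missing δ(q, a) is the state matching the new tracked value after reading a.
δ(s0, m) = s2; δ(s2, n) = s2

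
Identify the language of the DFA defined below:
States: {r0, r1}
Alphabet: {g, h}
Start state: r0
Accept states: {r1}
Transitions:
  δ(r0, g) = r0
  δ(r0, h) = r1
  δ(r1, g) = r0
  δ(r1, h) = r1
Testing a few strings:
  'hhh' → accept
  'gg' → reject
  'g' → reject
  'ghg' → reject
State roles: r0=last symbol not h; r1=last symbol is h
All strings over {g,h} ending with h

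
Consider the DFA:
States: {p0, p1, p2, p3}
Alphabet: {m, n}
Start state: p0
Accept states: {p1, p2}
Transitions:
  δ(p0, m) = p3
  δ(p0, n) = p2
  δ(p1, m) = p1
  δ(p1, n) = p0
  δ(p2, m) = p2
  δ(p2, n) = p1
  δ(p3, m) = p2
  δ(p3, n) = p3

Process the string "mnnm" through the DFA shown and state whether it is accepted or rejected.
Processing string "mnnm":
  p0 --m--> p3
  p3 --n--> p3
  p3 --n--> p3
  p3 --m--> p2
Final state: p2
Accept states: {p1, p2}
Yes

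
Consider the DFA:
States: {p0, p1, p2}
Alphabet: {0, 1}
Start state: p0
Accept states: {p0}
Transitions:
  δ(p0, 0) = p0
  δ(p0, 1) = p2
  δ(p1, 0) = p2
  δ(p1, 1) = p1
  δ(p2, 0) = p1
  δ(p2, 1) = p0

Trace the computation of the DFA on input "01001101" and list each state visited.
read '0': p0 → p0
  read '1': p0 → p2
  read '0': p2 → p1
  read '0': p1 → p2
  read '1': p2 → p0
  read '1': p0 → p2
  read '0': p2 → p1
  read '1': p1 → p1
p0 -> p0 -> p2 -> p1 -> p2 -> p0 -> p2 -> p1 -> p1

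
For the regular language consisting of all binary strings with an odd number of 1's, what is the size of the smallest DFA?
By Myhill–Nerode, count the distinguishable equivalence classes: two classes — parity of the count of 1's.
2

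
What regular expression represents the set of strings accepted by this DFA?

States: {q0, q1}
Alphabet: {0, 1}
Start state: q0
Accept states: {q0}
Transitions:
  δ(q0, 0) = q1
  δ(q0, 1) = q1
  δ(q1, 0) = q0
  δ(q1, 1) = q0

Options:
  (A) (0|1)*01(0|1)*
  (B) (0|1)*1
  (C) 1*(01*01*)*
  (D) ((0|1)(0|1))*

Check each option against the DFA on short strings; one disagreement eliminates an option:
  (A) (0|1)*01(0|1)*: on ε the DFA stays in q0 and accepts (q0 ∈ Accept), but the regex does not match it → eliminate
  (B) (0|1)*1: on ε the DFA stays in q0 and accepts (q0 ∈ Accept), but the regex does not match it → eliminate
  (C) 1*(01*01*)*: on '1' the DFA goes q0 → q1 and rejects (q1 ∉ Accept), but the regex matches it → eliminate
  (D) ((0|1)(0|1))*: agrees with the DFA on every string of length ≤ 6
Only (D) is consistent with the DFA.
(D) ((0|1)(0|1))*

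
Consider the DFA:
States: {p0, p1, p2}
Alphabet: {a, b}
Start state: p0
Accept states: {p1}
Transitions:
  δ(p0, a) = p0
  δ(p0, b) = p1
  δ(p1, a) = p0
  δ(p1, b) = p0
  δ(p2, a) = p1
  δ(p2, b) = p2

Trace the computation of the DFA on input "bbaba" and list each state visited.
read 'b': p0 → p1
  read 'b': p1 → p0
  read 'a': p0 → p0
  read 'b': p0 → p1
  read 'a': p1 → p0
p0 -> p1 -> p0 -> p0 -> p1 -> p0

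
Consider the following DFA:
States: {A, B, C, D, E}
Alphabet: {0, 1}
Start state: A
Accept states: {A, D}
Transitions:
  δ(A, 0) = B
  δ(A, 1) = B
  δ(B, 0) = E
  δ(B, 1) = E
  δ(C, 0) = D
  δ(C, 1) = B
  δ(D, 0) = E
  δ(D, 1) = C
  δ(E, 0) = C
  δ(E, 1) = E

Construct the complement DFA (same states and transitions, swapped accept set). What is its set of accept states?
Complement accept states = All states \ Original accept states
= {A, B, C, D, E} \ {A, D}
{B, C, E}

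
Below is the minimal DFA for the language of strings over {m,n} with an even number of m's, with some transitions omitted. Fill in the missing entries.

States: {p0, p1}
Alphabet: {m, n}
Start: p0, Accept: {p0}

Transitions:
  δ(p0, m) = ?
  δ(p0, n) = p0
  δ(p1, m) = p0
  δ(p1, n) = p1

From the language and accept set, identify what each state tracks — p0: even number of m's so far; p1: odd number of m's so far.
Each missing δ(q, a) is the state matching the new tracked value after reading a.
δ(p0, m) = p1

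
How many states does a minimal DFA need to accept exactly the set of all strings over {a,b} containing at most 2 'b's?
By Myhill–Nerode, count the distinguishable equivalence classes: 4 classes — having seen 0, 1, 2, or >2 copies of 'b'; counts 0 through 2 are accepting and >2 is dead.
4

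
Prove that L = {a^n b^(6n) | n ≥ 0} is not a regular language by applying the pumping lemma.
Assume L is regular with pumping length p. Idea: pumping the a-block breaks the 1:6 ratio.
Choose s = a^p b^(6p) (length 7p ≥ p). By the pumping lemma, s = xyz with |xy| ≤ p, |y| > 0, so y = a^k with k ≥ 1. Then xy²z = a^(p+k) b^(6p). For this to be in L we would need 6p = 6(p+k), i.e. 6k = 0, contradicting k ≥ 1. So xy²z ∉ L.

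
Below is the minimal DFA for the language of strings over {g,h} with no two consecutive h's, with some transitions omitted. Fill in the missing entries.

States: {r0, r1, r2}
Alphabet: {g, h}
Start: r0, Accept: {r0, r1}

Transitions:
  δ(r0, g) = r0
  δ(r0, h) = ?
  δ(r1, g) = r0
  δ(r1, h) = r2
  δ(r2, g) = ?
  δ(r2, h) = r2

From the language and accept set, identify what each state tracks — r0: last symbol not h (ok); r1: last symbol h (ok); r2: saw hh (dead).
Each missing δ(q, a) is the state matching the new tracked value after reading a.
δ(r0, h) = r1; δ(r2, g) = r2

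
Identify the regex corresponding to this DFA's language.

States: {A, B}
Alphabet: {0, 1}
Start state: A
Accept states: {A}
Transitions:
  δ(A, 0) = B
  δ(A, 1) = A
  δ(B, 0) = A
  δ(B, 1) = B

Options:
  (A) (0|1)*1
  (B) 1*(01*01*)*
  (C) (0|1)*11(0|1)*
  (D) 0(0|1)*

Check each option against the DFA on short strings; one disagreement eliminates an option:
  (A) (0|1)*1: on ε the DFA stays in A and accepts (A ∈ Accept), but the regex does not match it → eliminate
  (B) 1*(01*01*)*: agrees with the DFA on every string of length ≤ 6
  (C) (0|1)*11(0|1)*: on ε the DFA stays in A and accepts (A ∈ Accept), but the regex does not match it → eliminate
  (D) 0(0|1)*: on ε the DFA stays in A and accepts (A ∈ Accept), but the regex does not match it → eliminate
Only (B) is consistent with the DFA.
(B) 1*(01*01*)*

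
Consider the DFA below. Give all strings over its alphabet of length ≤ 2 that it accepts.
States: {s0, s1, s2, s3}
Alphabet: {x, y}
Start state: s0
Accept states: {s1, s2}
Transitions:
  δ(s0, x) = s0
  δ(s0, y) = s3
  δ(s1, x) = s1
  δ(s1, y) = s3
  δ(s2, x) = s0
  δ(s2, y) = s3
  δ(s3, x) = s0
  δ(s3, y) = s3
None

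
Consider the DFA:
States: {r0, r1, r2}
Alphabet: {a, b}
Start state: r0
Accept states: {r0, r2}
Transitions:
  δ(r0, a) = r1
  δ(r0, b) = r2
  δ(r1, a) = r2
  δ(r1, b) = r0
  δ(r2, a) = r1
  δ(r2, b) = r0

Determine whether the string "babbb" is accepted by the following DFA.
Processing string "babbb":
  r0 --b--> r2
  r2 --a--> r1
  r1 --b--> r0
  r0 --b--> r2
  r2 --b--> r0
Final state: r0
Accept states: {r0, r2}
Yes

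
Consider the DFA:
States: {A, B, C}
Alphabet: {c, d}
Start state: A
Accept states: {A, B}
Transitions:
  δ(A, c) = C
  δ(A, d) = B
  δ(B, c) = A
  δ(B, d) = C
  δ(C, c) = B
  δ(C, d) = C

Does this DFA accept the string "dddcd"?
Processing string "dddcd":
  A --d--> B
  B --d--> C
  C --d--> C
  C --c--> B
  B --d--> C
Final state: C
Accept states: {A, B}
No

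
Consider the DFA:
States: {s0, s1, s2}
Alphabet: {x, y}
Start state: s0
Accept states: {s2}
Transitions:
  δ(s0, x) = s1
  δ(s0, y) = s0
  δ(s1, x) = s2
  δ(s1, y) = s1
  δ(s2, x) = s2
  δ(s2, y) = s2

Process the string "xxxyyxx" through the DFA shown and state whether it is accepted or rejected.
Processing string "xxxyyxx":
  s0 --x--> s1
  s1 --x--> s2
  s2 --x--> s2
  s2 --y--> s2
  s2 --y--> s2
  s2 --x--> s2
  s2 --x--> s2
Final state: s2
Accept states: {s2}
Yes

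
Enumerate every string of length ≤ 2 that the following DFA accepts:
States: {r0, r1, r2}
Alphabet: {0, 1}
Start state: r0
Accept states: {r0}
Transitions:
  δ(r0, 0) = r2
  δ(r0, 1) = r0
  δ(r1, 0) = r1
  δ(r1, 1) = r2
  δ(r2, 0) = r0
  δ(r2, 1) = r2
ε, 1, 00, 11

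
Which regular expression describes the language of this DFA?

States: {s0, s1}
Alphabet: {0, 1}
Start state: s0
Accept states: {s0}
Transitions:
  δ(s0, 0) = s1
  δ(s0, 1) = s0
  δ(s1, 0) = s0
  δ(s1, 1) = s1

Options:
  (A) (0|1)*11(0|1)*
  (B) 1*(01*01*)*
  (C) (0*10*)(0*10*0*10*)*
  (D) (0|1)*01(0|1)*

Check each option against the DFA on short strings; one disagreement eliminates an option:
  (A) (0|1)*11(0|1)*: on ε the DFA stays in s0 and accepts (s0 ∈ Accept), but the regex does not match it → eliminate
  (B) 1*(01*01*)*: agrees with the DFA on every string of length ≤ 6
  (C) (0*10*)(0*10*0*10*)*: on ε the DFA stays in s0 and accepts (s0 ∈ Accept), but the regex does not match it → eliminate
  (D) (0|1)*01(0|1)*: on ε the DFA stays in s0 and accepts (s0 ∈ Accept), but the regex does not match it → eliminate
Only (B) is consistent with the DFA.
(B) 1*(01*01*)*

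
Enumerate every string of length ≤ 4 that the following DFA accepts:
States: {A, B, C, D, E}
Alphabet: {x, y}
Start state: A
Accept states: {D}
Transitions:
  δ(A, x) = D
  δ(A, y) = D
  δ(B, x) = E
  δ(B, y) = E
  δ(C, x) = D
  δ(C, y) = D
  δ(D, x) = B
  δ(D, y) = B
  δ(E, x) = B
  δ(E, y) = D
x, y, xxxy, xxyy, xyxy, xyyy, yxxy, yxyy, yyxy, yyyy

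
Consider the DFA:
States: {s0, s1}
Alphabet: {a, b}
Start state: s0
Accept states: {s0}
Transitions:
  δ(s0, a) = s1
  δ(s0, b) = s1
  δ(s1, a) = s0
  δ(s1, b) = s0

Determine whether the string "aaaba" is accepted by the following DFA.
Processing string "aaaba":
  s0 --a--> s1
  s1 --a--> s0
  s0 --a--> s1
  s1 --b--> s0
  s0 --a--> s1
Final state: s1
Accept states: {s0}
No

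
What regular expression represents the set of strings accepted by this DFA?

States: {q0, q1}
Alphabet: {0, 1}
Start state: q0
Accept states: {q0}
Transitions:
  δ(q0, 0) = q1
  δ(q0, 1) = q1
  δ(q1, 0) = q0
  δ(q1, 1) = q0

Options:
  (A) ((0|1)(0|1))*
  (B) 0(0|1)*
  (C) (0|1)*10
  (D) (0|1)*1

Check each option against the DFA on short strings; one disagreement eliminates an option:
  (A) ((0|1)(0|1))*: agrees with the DFA on every string of length ≤ 6
  (B) 0(0|1)*: on ε the DFA stays in q0 and accepts (q0 ∈ Accept), but the regex does not match it → eliminate
  (C) (0|1)*10: on ε the DFA stays in q0 and accepts (q0 ∈ Accept), but the regex does not match it → eliminate
  (D) (0|1)*1: on ε the DFA stays in q0 and accepts (q0 ∈ Accept), but the regex does not match it → eliminate
Only (A) is consistent with the DFA.
(A) ((0|1)(0|1))*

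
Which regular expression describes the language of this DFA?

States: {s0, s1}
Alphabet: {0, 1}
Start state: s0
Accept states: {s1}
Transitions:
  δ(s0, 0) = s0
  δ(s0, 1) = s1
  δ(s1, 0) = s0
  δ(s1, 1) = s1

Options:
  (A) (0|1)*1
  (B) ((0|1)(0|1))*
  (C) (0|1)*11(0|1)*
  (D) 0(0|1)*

Check each option against the DFA on short strings; one disagreement eliminates an option:
  (A) (0|1)*1: agrees with the DFA on every string of length ≤ 6
  (B) ((0|1)(0|1))*: on ε the DFA stays in s0 and rejects (s0 ∉ Accept), but the regex matches it → eliminate
  (C) (0|1)*11(0|1)*: on '1' the DFA goes s0 → s1 and accepts (s1 ∈ Accept), but the regex does not match it → eliminate
  (D) 0(0|1)*: on '0' the DFA goes s0 → s0 and rejects (s0 ∉ Accept), but the regex matches it → eliminate
Only (A) is consistent with the DFA.
(A) (0|1)*1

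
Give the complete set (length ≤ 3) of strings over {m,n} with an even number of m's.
ε, n, mm, nn, mmn, mnm, nmm, nnn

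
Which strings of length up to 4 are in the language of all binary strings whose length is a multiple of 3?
ε, 000, 001, 010, 011, 100, 101, 110, 111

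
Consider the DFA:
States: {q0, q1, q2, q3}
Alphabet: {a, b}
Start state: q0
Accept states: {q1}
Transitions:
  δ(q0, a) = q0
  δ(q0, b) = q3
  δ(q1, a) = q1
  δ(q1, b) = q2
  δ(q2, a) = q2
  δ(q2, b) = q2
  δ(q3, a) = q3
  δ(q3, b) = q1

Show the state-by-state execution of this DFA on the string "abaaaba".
read 'a': q0 → q0
  read 'b': q0 → q3
  read 'a': q3 → q3
  read 'a': q3 → q3
  read 'a': q3 → q3
  read 'b': q3 → q1
  read 'a': q1 → q1
q0 -> q0 -> q3 -> q3 -> q3 -> q3 -> q1 -> q1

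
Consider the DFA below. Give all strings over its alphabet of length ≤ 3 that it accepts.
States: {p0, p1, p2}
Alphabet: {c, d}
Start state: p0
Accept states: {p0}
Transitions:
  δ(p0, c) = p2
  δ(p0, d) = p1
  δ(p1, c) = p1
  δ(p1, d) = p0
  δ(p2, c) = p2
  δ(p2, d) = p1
ε, dd, cdd, dcd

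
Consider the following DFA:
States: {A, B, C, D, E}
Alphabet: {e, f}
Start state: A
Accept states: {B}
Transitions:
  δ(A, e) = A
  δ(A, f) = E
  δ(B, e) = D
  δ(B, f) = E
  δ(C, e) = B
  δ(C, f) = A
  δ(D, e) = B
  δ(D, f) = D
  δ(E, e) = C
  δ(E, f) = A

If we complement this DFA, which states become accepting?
Complement accept states = All states \ Original accept states
= {A, B, C, D, E} \ {B}
{A, C, D, E}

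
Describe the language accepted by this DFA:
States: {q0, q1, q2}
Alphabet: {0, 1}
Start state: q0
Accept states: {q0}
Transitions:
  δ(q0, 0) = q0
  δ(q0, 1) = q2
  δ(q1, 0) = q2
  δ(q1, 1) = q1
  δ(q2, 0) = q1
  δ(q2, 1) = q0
Testing a few strings:
  '110' → accept
  '00' → accept
  '0111' → reject
  '10' → reject
State roles: q0=value ≡ 0 (mod 3); q1=value ≡ 2 (mod 3); q2=value ≡ 1 (mod 3)
All binary strings representing a multiple of 3 (read in base 2; leading zeros allowed and ε counts as 0)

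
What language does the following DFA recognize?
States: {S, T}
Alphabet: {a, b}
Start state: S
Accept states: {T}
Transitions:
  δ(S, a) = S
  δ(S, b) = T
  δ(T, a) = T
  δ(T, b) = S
Testing a few strings:
  'b' → accept
  'ab' → accept
  'abb' → reject
  'bb' → reject
State roles: S=even number of b's so far; T=odd number of b's so far
All strings over {a,b} with an odd number of b's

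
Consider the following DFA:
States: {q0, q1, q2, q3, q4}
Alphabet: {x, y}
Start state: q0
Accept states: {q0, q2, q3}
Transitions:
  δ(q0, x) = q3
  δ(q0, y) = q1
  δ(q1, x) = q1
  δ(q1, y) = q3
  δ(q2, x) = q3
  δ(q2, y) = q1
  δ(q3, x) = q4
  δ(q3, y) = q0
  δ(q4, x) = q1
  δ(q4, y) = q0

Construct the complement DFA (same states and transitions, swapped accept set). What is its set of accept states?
Complement accept states = All states \ Original accept states
= {q0, q1, q2, q3, q4} \ {q0, q2, q3}
{q1, q4}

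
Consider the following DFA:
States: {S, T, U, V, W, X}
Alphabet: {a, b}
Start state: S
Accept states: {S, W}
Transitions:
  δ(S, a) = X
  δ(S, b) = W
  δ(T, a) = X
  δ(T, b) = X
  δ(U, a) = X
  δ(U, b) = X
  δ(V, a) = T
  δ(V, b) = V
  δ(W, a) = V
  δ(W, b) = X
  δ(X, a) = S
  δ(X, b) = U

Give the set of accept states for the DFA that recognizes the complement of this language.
Complement accept states = All states \ Original accept states
= {S, T, U, V, W, X} \ {S, W}
{T, U, V, X}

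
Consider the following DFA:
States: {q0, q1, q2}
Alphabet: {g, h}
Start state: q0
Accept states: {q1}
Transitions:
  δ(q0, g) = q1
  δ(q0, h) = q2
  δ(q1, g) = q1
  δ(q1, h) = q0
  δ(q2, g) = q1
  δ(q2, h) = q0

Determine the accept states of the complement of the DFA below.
Complement accept states = All states \ Original accept states
= {q0, q1, q2} \ {q1}
{q0, q2}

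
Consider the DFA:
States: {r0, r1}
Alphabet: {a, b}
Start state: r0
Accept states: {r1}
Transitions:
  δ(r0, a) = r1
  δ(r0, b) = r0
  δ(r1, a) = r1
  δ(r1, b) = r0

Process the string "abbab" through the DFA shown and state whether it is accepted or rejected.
Processing string "abbab":
  r0 --a--> r1
  r1 --b--> r0
  r0 --b--> r0
  r0 --a--> r1
  r1 --b--> r0
Final state: r0
Accept states: {r1}
No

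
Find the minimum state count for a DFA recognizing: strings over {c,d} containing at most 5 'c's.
By Myhill–Nerode, count the distinguishable equivalence classes: 7 classes — having seen 0, 1, …, 5, or >5 copies of 'c'; counts 0 through 5 are accepting and >5 is dead.
7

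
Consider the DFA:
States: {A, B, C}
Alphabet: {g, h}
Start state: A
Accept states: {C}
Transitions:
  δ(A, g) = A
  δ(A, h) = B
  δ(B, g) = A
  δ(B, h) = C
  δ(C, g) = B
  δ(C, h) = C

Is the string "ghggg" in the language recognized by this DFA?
Processing string "ghggg":
  A --g--> A
  A --h--> B
  B --g--> A
  A --g--> A
  A --g--> A
Final state: A
Accept states: {C}
No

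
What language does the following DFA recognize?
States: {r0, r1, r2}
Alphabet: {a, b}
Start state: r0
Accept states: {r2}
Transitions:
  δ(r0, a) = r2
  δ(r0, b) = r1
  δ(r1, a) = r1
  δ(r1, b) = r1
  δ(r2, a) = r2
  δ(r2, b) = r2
Testing a few strings:
  'aba' → accept
  'a' → accept
  'bb' → reject
  'baa' → reject
State roles: r0=no input read; r1=started with b (dead); r2=started with a
All strings over {a,b} starting with a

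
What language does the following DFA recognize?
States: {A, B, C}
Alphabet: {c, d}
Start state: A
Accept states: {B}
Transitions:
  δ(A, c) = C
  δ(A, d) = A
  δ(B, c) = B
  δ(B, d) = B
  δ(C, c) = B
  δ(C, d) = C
Testing a few strings:
  'ccdc' → accept
  'd' → reject
  'cd' → reject
  'cdc' → accept
State roles: A=zero c's seen; B=≥ two c's seen; C=one c seen
All strings over {c,d} containing at least two c's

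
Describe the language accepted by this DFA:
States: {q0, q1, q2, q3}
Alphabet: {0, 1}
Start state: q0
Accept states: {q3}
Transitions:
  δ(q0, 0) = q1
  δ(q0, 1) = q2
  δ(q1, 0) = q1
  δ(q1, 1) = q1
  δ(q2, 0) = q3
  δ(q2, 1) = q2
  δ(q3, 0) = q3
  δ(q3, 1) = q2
Testing a few strings:
  '110' → accept
  '1' → reject
  '0' → reject
  '010' → reject
State roles: q0=no input read; q1=started with 0 (dead); q2=started with 1, last symbol 1; q3=started with 1, last symbol 0
All binary strings that start with 1 and end with 0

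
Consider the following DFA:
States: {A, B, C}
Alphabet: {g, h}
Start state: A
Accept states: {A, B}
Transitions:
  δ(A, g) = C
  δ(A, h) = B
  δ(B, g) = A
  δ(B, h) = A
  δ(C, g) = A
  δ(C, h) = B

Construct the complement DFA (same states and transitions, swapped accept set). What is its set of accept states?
Complement accept states = All states \ Original accept states
= {A, B, C} \ {A, B}
{C}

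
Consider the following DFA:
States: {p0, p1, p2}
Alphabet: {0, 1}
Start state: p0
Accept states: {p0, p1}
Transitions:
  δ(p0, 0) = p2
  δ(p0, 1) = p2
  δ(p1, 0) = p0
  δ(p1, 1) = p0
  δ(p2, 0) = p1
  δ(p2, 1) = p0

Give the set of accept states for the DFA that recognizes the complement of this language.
Complement accept states = All states \ Original accept states
= {p0, p1, p2} \ {p0, p1}
{p2}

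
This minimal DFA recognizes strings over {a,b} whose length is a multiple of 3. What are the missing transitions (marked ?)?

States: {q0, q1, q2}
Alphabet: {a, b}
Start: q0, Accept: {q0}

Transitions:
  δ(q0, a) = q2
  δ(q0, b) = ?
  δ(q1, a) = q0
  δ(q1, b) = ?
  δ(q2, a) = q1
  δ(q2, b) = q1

From the language and accept set, identify what each state tracks — q0: length ≡ 0 (mod 3); q1: length ≡ 2 (mod 3); q2: length ≡ 1 (mod 3).
Each missing δ(q, a) is the state matching the new tracked value after reading a.
δ(q0, b) = q2; δ(q1, b) = q0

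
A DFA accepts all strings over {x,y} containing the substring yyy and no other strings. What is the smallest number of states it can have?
By Myhill–Nerode, count the distinguishable equivalence classes: 4 classes — one per longest suffix of the input that is a prefix of 'yyy' (lengths 0 through 2), plus an absorbing 'already seen yyy' class.
4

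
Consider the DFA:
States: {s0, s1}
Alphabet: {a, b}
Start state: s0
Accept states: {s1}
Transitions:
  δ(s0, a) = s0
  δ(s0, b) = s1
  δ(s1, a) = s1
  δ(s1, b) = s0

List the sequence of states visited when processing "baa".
read 'b': s0 → s1
  read 'a': s1 → s1
  read 'a': s1 → s1
s0 -> s1 -> s1 -> s1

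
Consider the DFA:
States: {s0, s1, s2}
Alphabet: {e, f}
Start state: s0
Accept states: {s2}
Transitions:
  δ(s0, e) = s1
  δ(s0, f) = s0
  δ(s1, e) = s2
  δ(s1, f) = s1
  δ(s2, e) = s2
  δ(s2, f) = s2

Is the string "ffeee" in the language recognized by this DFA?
Processing string "ffeee":
  s0 --f--> s0
  s0 --f--> s0
  s0 --e--> s1
  s1 --e--> s2
  s2 --e--> s2
Final state: s2
Accept states: {s2}
Yes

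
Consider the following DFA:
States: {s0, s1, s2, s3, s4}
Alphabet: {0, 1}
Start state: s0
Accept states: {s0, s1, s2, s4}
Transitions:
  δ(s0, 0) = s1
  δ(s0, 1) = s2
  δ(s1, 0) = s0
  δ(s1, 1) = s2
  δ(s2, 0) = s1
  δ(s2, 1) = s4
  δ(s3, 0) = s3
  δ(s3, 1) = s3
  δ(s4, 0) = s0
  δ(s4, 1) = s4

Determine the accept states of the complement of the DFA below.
Complement accept states = All states \ Original accept states
= {s0, s1, s2, s3, s4} \ {s0, s1, s2, s4}
{s3}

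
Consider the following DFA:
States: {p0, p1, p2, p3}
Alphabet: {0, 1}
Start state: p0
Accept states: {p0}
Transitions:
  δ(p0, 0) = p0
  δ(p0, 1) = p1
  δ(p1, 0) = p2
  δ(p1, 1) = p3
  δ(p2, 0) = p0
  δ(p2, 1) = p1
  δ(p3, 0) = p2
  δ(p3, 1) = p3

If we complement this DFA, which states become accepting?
Complement accept states = All states \ Original accept states
= {p0, p1, p2, p3} \ {p0}
{p1, p2, p3}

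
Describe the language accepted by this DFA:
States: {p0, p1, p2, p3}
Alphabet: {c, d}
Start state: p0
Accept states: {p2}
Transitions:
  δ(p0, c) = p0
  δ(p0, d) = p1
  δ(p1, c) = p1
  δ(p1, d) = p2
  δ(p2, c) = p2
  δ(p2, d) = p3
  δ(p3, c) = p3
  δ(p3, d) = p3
Testing a few strings:
  'dcdc' → accept
  'ccd' → reject
  'd' → reject
  'c' → reject
State roles: p0=zero d's; p1=one d; p2=two d's; p3=≥ three d's (dead)
All strings over {c,d} containing exactly two d's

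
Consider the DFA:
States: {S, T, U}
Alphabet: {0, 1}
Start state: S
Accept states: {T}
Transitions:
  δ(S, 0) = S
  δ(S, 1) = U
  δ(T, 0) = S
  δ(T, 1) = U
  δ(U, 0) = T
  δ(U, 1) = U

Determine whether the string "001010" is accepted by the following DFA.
Processing string "001010":
  S --0--> S
  S --0--> S
  S --1--> U
  U --0--> T
  T --1--> U
  U --0--> T
Final state: T
Accept states: {T}
Yes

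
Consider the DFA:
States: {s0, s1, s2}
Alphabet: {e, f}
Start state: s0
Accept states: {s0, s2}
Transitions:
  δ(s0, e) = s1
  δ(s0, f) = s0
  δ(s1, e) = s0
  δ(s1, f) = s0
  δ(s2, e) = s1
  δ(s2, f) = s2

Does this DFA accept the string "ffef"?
Processing string "ffef":
  s0 --f--> s0
  s0 --f--> s0
  s0 --e--> s1
  s1 --f--> s0
Final state: s0
Accept states: {s0, s2}
Yes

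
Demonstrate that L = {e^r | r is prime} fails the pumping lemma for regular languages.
Assume L is regular with pumping length p. Idea: pumping by a suitable count produces a composite length.
Let q be a prime with q ≥ p and choose s = e^q ∈ L. By the pumping lemma, s = xyz with |xy| ≤ p, |y| = k ≥ 1. Take i = q+1: |xy^(q+1)z| = q + q·k = q(1+k). Since q ≥ 2 and 1+k ≥ 2, q(1+k) is composite, so xy^(q+1)z ∉ L.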